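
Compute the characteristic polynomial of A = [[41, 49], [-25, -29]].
xI - A = [[x - 41, -49], [25, x + 29]].

Expanding det(xI - A) along the first row:
det(xI - A) = + (x - 41)·det([[x + 29]]) - (-49)·det([[25]]).

Evaluating gives χ_A(x) = x^2 - 12x + 36 = (x - 6)^2.

χ_A(x) = (x - 6)^2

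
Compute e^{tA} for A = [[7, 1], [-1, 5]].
e^{tA} = [[(t + 1)*e^{6*t}, t*e^{6*t}], [-t*e^{6*t}, (1 - t)*e^{6*t}]]

A has Jordan form J = [[6, 1], [0, 6]] with A = PJP^{-1}, so e^{tA} = P e^{tJ} P^{-1}.

For a Jordan block J_k(λ), e^{tJ_k(λ)} = e^{λt} · (I + tN + t^2 N^2/2! + ... + t^{k-1} N^{k-1}/(k-1)!) where N is the nilpotent superdiagonal part.

Assembling the blocks and conjugating back gives the entries of e^{tA} as shown above.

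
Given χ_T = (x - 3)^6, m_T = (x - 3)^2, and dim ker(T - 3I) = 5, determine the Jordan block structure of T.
λ = 3: algebraic multiplicity 6 (exponent in χ_T), largest block size 2 (exponent in m_T), 5 blocks (geometric multiplicity). These force block sizes [2, 1, 1, 1, 1].

Jordan blocks: (3, 2), (3, 1), (3, 1), (3, 1), (3, 1)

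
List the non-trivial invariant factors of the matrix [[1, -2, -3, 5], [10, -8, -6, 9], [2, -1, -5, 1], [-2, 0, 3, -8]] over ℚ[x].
The Jordan structure of A has elementary divisors (x + 5)^3, (x + 5). Arranging the block sizes at each eigenvalue in decreasing order and taking row products gives the invariant factors.

Invariant factors (smallest first, each dividing the next): x + 5, (x + 5)^3.

Check: the last factor (x + 5)^3 is the minimal polynomial, and the product (x + 5)^4 is the characteristic polynomial.

x + 5, (x + 5)^3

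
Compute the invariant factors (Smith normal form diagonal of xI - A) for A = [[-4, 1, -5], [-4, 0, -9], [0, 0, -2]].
(x + 2)^3

The Jordan structure of A has elementary divisors (x + 2)^3. Arranging the block sizes at each eigenvalue in decreasing order and taking row products gives the invariant factors.

Invariant factors (smallest first, each dividing the next): (x + 2)^3.

Check: the last factor (x + 2)^3 is the minimal polynomial, and the product (x + 2)^3 is the characteristic polynomial.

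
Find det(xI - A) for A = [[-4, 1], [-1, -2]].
χ_A(x) = (x + 3)^2

xI - A = [[x + 4, -1], [1, x + 2]].

Expanding det(xI - A) along the first row:
det(xI - A) = + (x + 4)·det([[x + 2]]) - (-1)·det([[1]]).

Evaluating gives χ_A(x) = x^2 + 6x + 9 = (x + 3)^2.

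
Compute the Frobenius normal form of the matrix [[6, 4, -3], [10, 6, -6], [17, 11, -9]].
The invariant factors of A (the non-unit diagonal entries of the Smith normal form of xI - A over ℚ[x]) are x(x^2 - 3x + 5), each dividing the next. The characteristic polynomial is their product, x(x^2 - 3x + 5).

The rational canonical form is the block-diagonal matrix of companion matrices C(f_i):
R = [[0, 0, 0], [1, 0, -5], [0, 1, 3]].

Note the characteristic polynomial does not split into linear factors over ℚ, so A has no Jordan form over ℚ; the rational canonical form exists over any field.

R = [[0, 0, 0], [1, 0, -5], [0, 1, 3]]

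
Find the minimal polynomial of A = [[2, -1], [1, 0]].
m_A(x) = (x - 1)^2

The characteristic polynomial factors as (x - 1)^2. The minimal polynomial is ∏(x - λ)^{k_λ} where k_λ is the size of the largest Jordan block at λ.

For λ = 1: rank(A - I) = 1, and the largest Jordan block has size 2 (the smallest k with rank((A - I)^k) = rank((A - I)^(k+1))).

So m_A(x) = (x - 1)^2.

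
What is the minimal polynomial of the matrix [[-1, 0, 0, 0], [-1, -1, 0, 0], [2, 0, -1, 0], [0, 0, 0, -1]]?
m_A(x) = (x + 1)^2

The characteristic polynomial factors as (x + 1)^4. The minimal polynomial is ∏(x - λ)^{k_λ} where k_λ is the size of the largest Jordan block at λ.

For λ = -1: rank(A + I) = 1, and the largest Jordan block has size 2 (the smallest k with rank((A + I)^k) = rank((A + I)^(k+1))).

So m_A(x) = (x + 1)^2.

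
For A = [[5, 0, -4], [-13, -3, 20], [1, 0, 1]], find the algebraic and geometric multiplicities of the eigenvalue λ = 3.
The characteristic polynomial is (x - 3)^2(x + 3), so the factor x - 3 appears with exponent 2: the algebraic multiplicity is 2.

rank(A - 3I) = 2, so the eigenspace has dimension 3 - 2 = 1: the geometric multiplicity is 1.

Since 1 < 2, A is not diagonalizable.

algebraic multiplicity 2, geometric multiplicity 1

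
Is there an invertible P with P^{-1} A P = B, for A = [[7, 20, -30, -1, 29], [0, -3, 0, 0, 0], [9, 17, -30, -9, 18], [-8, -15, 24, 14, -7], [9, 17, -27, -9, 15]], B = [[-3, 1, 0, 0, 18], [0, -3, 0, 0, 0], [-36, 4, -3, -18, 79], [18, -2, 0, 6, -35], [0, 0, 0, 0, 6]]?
Two matrices over a field are similar if and only if they have the same invariant factors.

Both A and B have characteristic polynomial (x - 6)^2(x + 3)^3 and minimal polynomial (x - 6)^2(x + 3)^2. Computing further, both have invariant factors x + 3, (x - 6)^2(x + 3)^2. Hence A and B are similar.

Yes.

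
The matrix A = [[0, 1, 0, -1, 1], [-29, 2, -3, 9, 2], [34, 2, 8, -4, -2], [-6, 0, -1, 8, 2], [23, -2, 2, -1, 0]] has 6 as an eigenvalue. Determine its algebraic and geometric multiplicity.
algebraic multiplicity 3, geometric multiplicity 1

The characteristic polynomial is x^2(x - 6)^3, so the factor x - 6 appears with exponent 3: the algebraic multiplicity is 3.

rank(A - 6I) = 4, so the eigenspace has dimension 5 - 4 = 1: the geometric multiplicity is 1.

Since 1 < 3, A is not diagonalizable.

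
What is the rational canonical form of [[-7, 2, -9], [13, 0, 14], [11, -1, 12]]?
R = [[0, 0, 15], [1, 0, -3], [0, 1, 5]]

The invariant factors of A (the non-unit diagonal entries of the Smith normal form of xI - A over ℚ[x]) are (x - 5)(x^2 + 3), each dividing the next. The characteristic polynomial is their product, (x - 5)(x^2 + 3).

The rational canonical form is the block-diagonal matrix of companion matrices C(f_i):
R = [[0, 0, 15], [1, 0, -3], [0, 1, 5]].

Note the characteristic polynomial does not split into linear factors over ℚ, so A has no Jordan form over ℚ; the rational canonical form exists over any field.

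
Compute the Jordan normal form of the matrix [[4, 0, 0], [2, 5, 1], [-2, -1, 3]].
J = [[4, 1, 0], [0, 4, 0], [0, 0, 4]]

The characteristic polynomial is det(xI - A) = (x - 4)^3, so the eigenvalues are 4 (algebraic multiplicity 3).

For λ = 4: rank(A - 4I) = 1, rank((A - 4I)^2) = 0. The eigenspace has dimension 3 - 1 = 2, so there are 2 Jordan blocks; the rank sequence gives block sizes [2, 1].

Assembling the blocks gives the Jordan form J above.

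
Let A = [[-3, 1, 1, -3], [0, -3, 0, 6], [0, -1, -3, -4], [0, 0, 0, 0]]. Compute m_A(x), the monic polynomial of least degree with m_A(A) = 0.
The characteristic polynomial factors as x(x + 3)^3. The minimal polynomial is ∏(x - λ)^{k_λ} where k_λ is the size of the largest Jordan block at λ.

For λ = -3: rank(A + 3I) = 3, and the largest Jordan block has size 3 (the smallest k with rank((A + 3I)^k) = rank((A + 3I)^(k+1))).
For λ = 0: rank(A) = 3, and the largest Jordan block has size 1 (the smallest k with rank(A^k) = rank(A^(k+1))).

So m_A(x) = x(x + 3)^3.

m_A(x) = x(x + 3)^3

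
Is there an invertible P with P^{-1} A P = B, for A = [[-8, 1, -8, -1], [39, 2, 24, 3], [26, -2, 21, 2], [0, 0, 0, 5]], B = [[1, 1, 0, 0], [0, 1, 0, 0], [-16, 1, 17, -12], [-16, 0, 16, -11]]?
trace(A) = 20 but trace(B) = 8. The trace is a similarity invariant, so A and B are not similar.

No.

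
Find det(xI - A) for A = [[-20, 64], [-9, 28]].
χ_A(x) = (x - 4)^2

xI - A = [[x + 20, -64], [9, x - 28]].

Expanding det(xI - A) along the first row:
det(xI - A) = + (x + 20)·det([[x - 28]]) - (-64)·det([[9]]).

Evaluating gives χ_A(x) = x^2 - 8x + 16 = (x - 4)^2.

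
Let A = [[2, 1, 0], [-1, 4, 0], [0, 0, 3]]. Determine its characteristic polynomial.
xI - A = [[x - 2, -1, 0], [1, x - 4, 0], [0, 0, x - 3]].

Expanding det(xI - A) along the first row:
det(xI - A) = + (x - 2)·det([[x - 4, 0], [0, x - 3]]) - (-1)·det([[1, 0], [0, x - 3]]) + (0)·det([[1, x - 4], [0, 0]]).

Evaluating gives χ_A(x) = x^3 - 9x^2 + 27x - 27 = (x - 3)^3.

χ_A(x) = (x - 3)^3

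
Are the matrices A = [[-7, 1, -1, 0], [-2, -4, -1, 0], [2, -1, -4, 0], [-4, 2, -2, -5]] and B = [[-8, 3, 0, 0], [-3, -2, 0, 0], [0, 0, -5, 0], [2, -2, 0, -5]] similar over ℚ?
Two matrices over a field are similar if and only if they have the same invariant factors.

Both A and B have characteristic polynomial (x + 5)^4 and minimal polynomial (x + 5)^2. Computing further, both have invariant factors x + 5, x + 5, (x + 5)^2. Hence A and B are similar.

Yes.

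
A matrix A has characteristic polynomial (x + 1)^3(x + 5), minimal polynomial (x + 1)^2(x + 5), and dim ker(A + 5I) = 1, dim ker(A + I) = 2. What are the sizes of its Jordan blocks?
λ = -5: algebraic multiplicity 1 (exponent in χ_A), largest block size 1 (exponent in m_A), 1 block (geometric multiplicity). This forces block sizes [1].
λ = -1: algebraic multiplicity 3 (exponent in χ_A), largest block size 2 (exponent in m_A), 2 blocks (geometric multiplicity). These force block sizes [2, 1].

Jordan blocks: (-5, 1), (-1, 2), (-1, 1)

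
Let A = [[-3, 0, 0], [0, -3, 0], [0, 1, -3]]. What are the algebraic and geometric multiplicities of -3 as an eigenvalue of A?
algebraic multiplicity 3, geometric multiplicity 2

The characteristic polynomial is (x + 3)^3, so the factor x + 3 appears with exponent 3: the algebraic multiplicity is 3.

rank(A + 3I) = 1, so the eigenspace has dimension 3 - 1 = 2: the geometric multiplicity is 2.

Since 2 < 3, A is not diagonalizable.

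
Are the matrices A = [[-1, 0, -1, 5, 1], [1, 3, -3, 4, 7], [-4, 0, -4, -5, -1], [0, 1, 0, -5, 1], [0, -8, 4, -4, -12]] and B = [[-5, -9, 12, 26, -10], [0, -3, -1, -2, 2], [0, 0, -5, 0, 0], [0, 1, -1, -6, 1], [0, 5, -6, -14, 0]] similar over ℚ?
Two matrices over a field are similar if and only if they have the same invariant factors.

Both A and B have characteristic polynomial (x + 2)^2(x + 5)^3 and minimal polynomial (x + 2)^2(x + 5)^3. Computing further, both have invariant factors (x + 2)^2(x + 5)^3. Hence A and B are similar.

Yes.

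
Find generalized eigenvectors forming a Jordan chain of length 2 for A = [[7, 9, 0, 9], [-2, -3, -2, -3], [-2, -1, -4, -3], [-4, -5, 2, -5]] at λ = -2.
We seek v_1 ∈ ker((A + 2I)^2) \ ker(A + 2I), then set v_{i+1} = (A + 2I) v_i.

One such chain is v_1 = [[-1, 0, 0, 1]]^T, v_2 = [[0, -1, -1, 1]]^T. Check: (A + 2I) v_2 = [[0, 0, 0, 0]]^T = 0.

v_1 = [[-1, 0, 0, 1]]^T, v_2 = [[0, -1, -1, 1]]^T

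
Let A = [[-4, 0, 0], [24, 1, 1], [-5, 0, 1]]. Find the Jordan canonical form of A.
J = [[-4, 0, 0], [0, 1, 1], [0, 0, 1]]

The characteristic polynomial is det(xI - A) = (x - 1)^2(x + 4), so the eigenvalues are -4 (algebraic multiplicity 1), 1 (algebraic multiplicity 2).

For λ = -4: algebraic multiplicity 1 gives one 1×1 block.

For λ = 1: rank(A - I) = 2, rank((A - I)^2) = 1. The eigenspace has dimension 3 - 2 = 1, so there is 1 Jordan block; the rank sequence gives block sizes [2].

Assembling the blocks gives the Jordan form J above.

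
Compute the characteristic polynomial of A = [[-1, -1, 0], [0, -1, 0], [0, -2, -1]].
χ_A(x) = (x + 1)^3

xI - A = [[x + 1, 1, 0], [0, x + 1, 0], [0, 2, x + 1]].

Expanding det(xI - A) along the first row:
det(xI - A) = + (x + 1)·det([[x + 1, 0], [2, x + 1]]) - (1)·det([[0, 0], [0, x + 1]]) + (0)·det([[0, x + 1], [0, 2]]).

Evaluating gives χ_A(x) = x^3 + 3x^2 + 3x + 1 = (x + 1)^3.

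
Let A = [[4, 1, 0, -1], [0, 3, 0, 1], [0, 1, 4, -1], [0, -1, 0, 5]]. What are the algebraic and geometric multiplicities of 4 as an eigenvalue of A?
The characteristic polynomial is (x - 4)^4, so the factor x - 4 appears with exponent 4: the algebraic multiplicity is 4.

rank(A - 4I) = 1, so the eigenspace has dimension 4 - 1 = 3: the geometric multiplicity is 3.

Since 3 < 4, A is not diagonalizable.

algebraic multiplicity 4, geometric multiplicity 3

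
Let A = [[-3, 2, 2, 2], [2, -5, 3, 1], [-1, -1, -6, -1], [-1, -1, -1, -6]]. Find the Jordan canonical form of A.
The characteristic polynomial is det(xI - A) = (x + 5)^4, so the eigenvalues are -5 (algebraic multiplicity 4).

For λ = -5: rank(A + 5I) = 2, rank((A + 5I)^2) = 1, rank((A + 5I)^3) = 0. The eigenspace has dimension 4 - 2 = 2, so there are 2 Jordan blocks; the rank sequence gives block sizes [3, 1].

Assembling the blocks gives the Jordan form J above.

J = [[-5, 1, 0, 0], [0, -5, 1, 0], [0, 0, -5, 0], [0, 0, 0, -5]]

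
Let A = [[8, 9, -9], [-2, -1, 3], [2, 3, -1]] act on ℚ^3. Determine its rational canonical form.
R = [[2, 0, 0], [0, 0, -4], [0, 1, 4]]

The invariant factors of A (the non-unit diagonal entries of the Smith normal form of xI - A over ℚ[x]) are x - 2, (x - 2)^2, each dividing the next. The characteristic polynomial is their product, (x - 2)^3.

The rational canonical form is the block-diagonal matrix of companion matrices C(f_i):
R = [[2, 0, 0], [0, 0, -4], [0, 1, 4]].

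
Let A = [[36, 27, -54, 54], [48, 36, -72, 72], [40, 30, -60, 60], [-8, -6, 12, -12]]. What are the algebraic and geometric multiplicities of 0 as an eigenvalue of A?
algebraic multiplicity 4, geometric multiplicity 3

The characteristic polynomial is x^4, so the factor x appears with exponent 4: the algebraic multiplicity is 4.

rank(A) = 1, so the eigenspace has dimension 4 - 1 = 3: the geometric multiplicity is 3.

Since 3 < 4, A is not diagonalizable.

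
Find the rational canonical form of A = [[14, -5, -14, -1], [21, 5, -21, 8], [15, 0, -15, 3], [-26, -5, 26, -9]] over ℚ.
R = [[0, 0, 0, 0], [0, 0, 0, 0], [0, 1, 0, 0], [0, 0, 1, -5]]

The invariant factors of A (the non-unit diagonal entries of the Smith normal form of xI - A over ℚ[x]) are x, x^2(x + 5), each dividing the next. The characteristic polynomial is their product, x^3(x + 5).

The rational canonical form is the block-diagonal matrix of companion matrices C(f_i):
R = [[0, 0, 0, 0], [0, 0, 0, 0], [0, 1, 0, 0], [0, 0, 1, -5]].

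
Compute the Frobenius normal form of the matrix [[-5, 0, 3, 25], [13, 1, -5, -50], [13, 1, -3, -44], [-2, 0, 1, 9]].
R = [[0, 0, 0, -4], [1, 0, 0, 10], [0, 1, 0, -4], [0, 0, 1, 2]]

The invariant factors of A (the non-unit diagonal entries of the Smith normal form of xI - A over ℚ[x]) are (x - 2)(x^3 + 4x - 2), each dividing the next. The characteristic polynomial is their product, (x - 2)(x^3 + 4x - 2).

The rational canonical form is the block-diagonal matrix of companion matrices C(f_i):
R = [[0, 0, 0, -4], [1, 0, 0, 10], [0, 1, 0, -4], [0, 0, 1, 2]].

Note the characteristic polynomial does not split into linear factors over ℚ, so A has no Jordan form over ℚ; the rational canonical form exists over any field.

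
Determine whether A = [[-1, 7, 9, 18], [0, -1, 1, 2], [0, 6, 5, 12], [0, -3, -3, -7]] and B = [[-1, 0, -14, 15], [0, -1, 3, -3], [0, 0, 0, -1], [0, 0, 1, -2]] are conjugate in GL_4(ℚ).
Two matrices over a field are similar if and only if they have the same invariant factors.

Both A and B have characteristic polynomial (x + 1)^4 and minimal polynomial (x + 1)^3. Computing further, both have invariant factors x + 1, (x + 1)^3. Hence A and B are similar.

Yes.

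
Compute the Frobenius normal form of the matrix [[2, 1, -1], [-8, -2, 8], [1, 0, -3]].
R = [[0, 0, -6], [1, 0, -5], [0, 1, -3]]

The invariant factors of A (the non-unit diagonal entries of the Smith normal form of xI - A over ℚ[x]) are (x + 2)(x^2 + x + 3), each dividing the next. The characteristic polynomial is their product, (x + 2)(x^2 + x + 3).

The rational canonical form is the block-diagonal matrix of companion matrices C(f_i):
R = [[0, 0, -6], [1, 0, -5], [0, 1, -3]].

Note the characteristic polynomial does not split into linear factors over ℚ, so A has no Jordan form over ℚ; the rational canonical form exists over any field.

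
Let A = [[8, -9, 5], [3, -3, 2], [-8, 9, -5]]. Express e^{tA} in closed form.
e^{tA} = [[-3*t^2/2 + 8*t + 1, -9*t, t*(10 - 3*t)/2], [t*(6 - t)/2, 1 - 3*t, t*(4 - t)/2], [t*(3*t - 16)/2, 9*t, 3*t^2/2 - 5*t + 1]]

A has Jordan form J = [[0, 1, 0], [0, 0, 1], [0, 0, 0]] with A = PJP^{-1}, so e^{tA} = P e^{tJ} P^{-1}.

For a Jordan block J_k(λ), e^{tJ_k(λ)} = e^{λt} · (I + tN + t^2 N^2/2! + ... + t^{k-1} N^{k-1}/(k-1)!) where N is the nilpotent superdiagonal part.

Assembling the blocks and conjugating back gives the entries of e^{tA} as shown above.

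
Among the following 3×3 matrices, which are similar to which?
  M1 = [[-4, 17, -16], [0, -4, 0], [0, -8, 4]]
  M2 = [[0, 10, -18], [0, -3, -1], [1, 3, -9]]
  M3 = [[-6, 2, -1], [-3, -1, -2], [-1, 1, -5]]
Characteristic polynomials: χ_{M1} = (x - 4)(x + 4)^2, χ_{M2} = (x + 4)^3, χ_{M3} = (x + 4)^3.

{M1}: invariant factors (x - 4)(x + 4)^2.

{M2, M3}: invariant factors (x + 4)^3.

Matrices are similar if and only if their invariant-factor lists agree; the partition into similarity classes is {M1}, {M2, M3}.

2 classes: {M1}, {M2, M3}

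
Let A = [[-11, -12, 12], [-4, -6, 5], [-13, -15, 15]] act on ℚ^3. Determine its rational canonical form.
R = [[0, 0, 9], [1, 0, 6], [0, 1, -2]]

The invariant factors of A (the non-unit diagonal entries of the Smith normal form of xI - A over ℚ[x]) are (x + 3)(x^2 - x - 3), each dividing the next. The characteristic polynomial is their product, (x + 3)(x^2 - x - 3).

The rational canonical form is the block-diagonal matrix of companion matrices C(f_i):
R = [[0, 0, 9], [1, 0, 6], [0, 1, -2]].

Note the characteristic polynomial does not split into linear factors over ℚ, so A has no Jordan form over ℚ; the rational canonical form exists over any field.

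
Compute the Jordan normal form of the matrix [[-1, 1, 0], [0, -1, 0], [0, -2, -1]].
The characteristic polynomial is det(xI - A) = (x + 1)^3, so the eigenvalues are -1 (algebraic multiplicity 3).

For λ = -1: rank(A + I) = 1, rank((A + I)^2) = 0. The eigenspace has dimension 3 - 1 = 2, so there are 2 Jordan blocks; the rank sequence gives block sizes [2, 1].

Assembling the blocks gives the Jordan form J above.

J = [[-1, 1, 0], [0, -1, 0], [0, 0, -1]]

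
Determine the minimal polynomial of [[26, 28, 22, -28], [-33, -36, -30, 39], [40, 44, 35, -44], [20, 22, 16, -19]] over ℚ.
The characteristic polynomial factors as x^2(x - 3)^2. The minimal polynomial is ∏(x - λ)^{k_λ} where k_λ is the size of the largest Jordan block at λ.

For λ = 0: rank(A) = 3, and the largest Jordan block has size 2 (the smallest k with rank(A^k) = rank(A^(k+1))).
For λ = 3: rank(A - 3I) = 2, and the largest Jordan block has size 1 (the smallest k with rank((A - 3I)^k) = rank((A - 3I)^(k+1))).

So m_A(x) = x^2(x - 3).

m_A(x) = x^2(x - 3)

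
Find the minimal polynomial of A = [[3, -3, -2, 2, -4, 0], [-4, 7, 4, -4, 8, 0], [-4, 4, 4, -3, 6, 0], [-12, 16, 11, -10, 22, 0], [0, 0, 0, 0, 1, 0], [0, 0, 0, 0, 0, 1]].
The characteristic polynomial factors as (x - 1)^6. The minimal polynomial is ∏(x - λ)^{k_λ} where k_λ is the size of the largest Jordan block at λ.

For λ = 1: rank(A - I) = 2, and the largest Jordan block has size 2 (the smallest k with rank((A - I)^k) = rank((A - I)^(k+1))).

So m_A(x) = (x - 1)^2.

m_A(x) = (x - 1)^2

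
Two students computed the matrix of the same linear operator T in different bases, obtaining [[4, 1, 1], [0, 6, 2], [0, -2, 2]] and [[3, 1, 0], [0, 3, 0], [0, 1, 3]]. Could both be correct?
No.

trace(A) = 12 but trace(B) = 9. The trace is a similarity invariant, so A and B are not similar.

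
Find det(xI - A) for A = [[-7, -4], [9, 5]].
xI - A = [[x + 7, 4], [-9, x - 5]].

Expanding det(xI - A) along the first row:
det(xI - A) = + (x + 7)·det([[x - 5]]) - (4)·det([[-9]]).

Evaluating gives χ_A(x) = x^2 + 2x + 1 = (x + 1)^2.

χ_A(x) = (x + 1)^2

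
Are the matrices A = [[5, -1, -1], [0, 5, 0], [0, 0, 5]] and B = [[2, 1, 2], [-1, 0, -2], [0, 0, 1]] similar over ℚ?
No.

trace(A) = 15 but trace(B) = 3. The trace is a similarity invariant, so A and B are not similar.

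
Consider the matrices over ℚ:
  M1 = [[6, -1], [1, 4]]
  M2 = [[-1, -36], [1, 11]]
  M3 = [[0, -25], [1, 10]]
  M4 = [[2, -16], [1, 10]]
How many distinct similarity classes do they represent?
2 classes: {M1, M2, M3}, {M4}

Characteristic polynomials: χ_{M1} = (x - 5)^2, χ_{M2} = (x - 5)^2, χ_{M3} = (x - 5)^2, χ_{M4} = (x - 6)^2.

{M1, M2, M3}: invariant factors (x - 5)^2.

{M4}: invariant factors (x - 6)^2.

Matrices are similar if and only if their invariant-factor lists agree; the partition into similarity classes is {M1, M2, M3}, {M4}.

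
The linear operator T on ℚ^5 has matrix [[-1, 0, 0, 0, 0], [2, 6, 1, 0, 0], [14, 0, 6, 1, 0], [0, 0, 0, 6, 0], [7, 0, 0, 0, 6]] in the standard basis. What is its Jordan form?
J = [[-1, 0, 0, 0, 0], [0, 6, 1, 0, 0], [0, 0, 6, 1, 0], [0, 0, 0, 6, 0], [0, 0, 0, 0, 6]]

The characteristic polynomial is det(xI - A) = (x - 6)^4(x + 1), so the eigenvalues are -1 (algebraic multiplicity 1), 6 (algebraic multiplicity 4).

For λ = -1: algebraic multiplicity 1 gives one 1×1 block.

For λ = 6: rank(A - 6I) = 3, rank((A - 6I)^2) = 2, rank((A - 6I)^3) = 1. The eigenspace has dimension 5 - 3 = 2, so there are 2 Jordan blocks; the rank sequence gives block sizes [3, 1].

Assembling the blocks gives the Jordan form J above.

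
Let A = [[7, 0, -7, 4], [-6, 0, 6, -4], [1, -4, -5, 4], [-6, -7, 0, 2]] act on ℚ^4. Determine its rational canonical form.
The invariant factors of A (the non-unit diagonal entries of the Smith normal form of xI - A over ℚ[x]) are x^2 - 2x - 4, x^2 - 2x - 4, each dividing the next. The characteristic polynomial is their product, (x^2 - 2x - 4)^2.

The rational canonical form is the block-diagonal matrix of companion matrices C(f_i):
R = [[0, 4, 0, 0], [1, 2, 0, 0], [0, 0, 0, 4], [0, 0, 1, 2]].

Note the characteristic polynomial does not split into linear factors over ℚ, so A has no Jordan form over ℚ; the rational canonical form exists over any field.

R = [[0, 4, 0, 0], [1, 2, 0, 0], [0, 0, 0, 4], [0, 0, 1, 2]]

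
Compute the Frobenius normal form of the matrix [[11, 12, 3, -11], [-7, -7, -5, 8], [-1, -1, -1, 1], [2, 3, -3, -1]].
The invariant factors of A (the non-unit diagonal entries of the Smith normal form of xI - A over ℚ[x]) are x^2 - x - 1, x^2 - x - 1, each dividing the next. The characteristic polynomial is their product, (x^2 - x - 1)^2.

The rational canonical form is the block-diagonal matrix of companion matrices C(f_i):
R = [[0, 1, 0, 0], [1, 1, 0, 0], [0, 0, 0, 1], [0, 0, 1, 1]].

Note the characteristic polynomial does not split into linear factors over ℚ, so A has no Jordan form over ℚ; the rational canonical form exists over any field.

R = [[0, 1, 0, 0], [1, 1, 0, 0], [0, 0, 0, 1], [0, 0, 1, 1]]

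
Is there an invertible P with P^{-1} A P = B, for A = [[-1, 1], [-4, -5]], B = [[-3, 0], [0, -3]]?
No.

Both have characteristic polynomial (x + 3)^2, but the minimal polynomial of A is (x + 3)^2 while the minimal polynomial of B is x + 3. The minimal polynomial is a similarity invariant, so A and B are not similar.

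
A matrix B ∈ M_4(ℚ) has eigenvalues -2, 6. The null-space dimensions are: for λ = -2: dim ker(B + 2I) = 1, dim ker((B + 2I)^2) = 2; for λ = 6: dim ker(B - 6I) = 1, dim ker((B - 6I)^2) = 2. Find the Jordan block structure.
Jordan blocks: (-2, 2), (6, 2)

λ = -2: successive nullity increments [1, 1] count blocks of size ≥ k; block sizes are [2].
λ = 6: successive nullity increments [1, 1] count blocks of size ≥ k; block sizes are [2].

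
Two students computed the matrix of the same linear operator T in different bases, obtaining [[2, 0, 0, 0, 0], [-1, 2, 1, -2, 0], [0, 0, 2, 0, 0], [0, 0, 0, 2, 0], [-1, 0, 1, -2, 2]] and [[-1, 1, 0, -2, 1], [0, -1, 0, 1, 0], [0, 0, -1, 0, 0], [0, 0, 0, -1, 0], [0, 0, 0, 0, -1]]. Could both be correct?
No.

trace(A) = 10 but trace(B) = -5. The trace is a similarity invariant, so A and B are not similar.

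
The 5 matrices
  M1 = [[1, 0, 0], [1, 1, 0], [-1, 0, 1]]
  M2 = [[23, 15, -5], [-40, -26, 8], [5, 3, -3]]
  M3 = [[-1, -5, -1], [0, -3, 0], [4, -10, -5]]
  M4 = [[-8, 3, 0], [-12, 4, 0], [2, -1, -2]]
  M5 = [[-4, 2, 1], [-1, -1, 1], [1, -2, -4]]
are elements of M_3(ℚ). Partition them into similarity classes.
3 classes: {M1}, {M2, M4}, {M3, M5}

Characteristic polynomials: χ_{M1} = (x - 1)^3, χ_{M2} = (x + 2)^3, χ_{M3} = (x + 3)^3, χ_{M4} = (x + 2)^3, χ_{M5} = (x + 3)^3.

{M1}: invariant factors x - 1, (x - 1)^2.

{M2, M4}: invariant factors x + 2, (x + 2)^2.

{M3, M5}: invariant factors x + 3, (x + 3)^2.

Matrices are similar if and only if their invariant-factor lists agree; the partition into similarity classes is {M1}, {M2, M4}, {M3, M5}.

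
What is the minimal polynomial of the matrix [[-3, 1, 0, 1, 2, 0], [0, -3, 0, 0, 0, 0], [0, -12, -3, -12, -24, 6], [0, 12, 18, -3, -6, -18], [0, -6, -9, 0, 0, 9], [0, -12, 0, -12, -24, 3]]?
m_A(x) = x(x - 3)(x + 3)^2

The characteristic polynomial factors as x(x - 3)(x + 3)^4. The minimal polynomial is ∏(x - λ)^{k_λ} where k_λ is the size of the largest Jordan block at λ.

For λ = -3: rank(A + 3I) = 3, and the largest Jordan block has size 2 (the smallest k with rank((A + 3I)^k) = rank((A + 3I)^(k+1))).
For λ = 0: rank(A) = 5, and the largest Jordan block has size 1 (the smallest k with rank(A^k) = rank(A^(k+1))).
For λ = 3: rank(A - 3I) = 5, and the largest Jordan block has size 1 (the smallest k with rank((A - 3I)^k) = rank((A - 3I)^(k+1))).

So m_A(x) = x(x - 3)(x + 3)^2.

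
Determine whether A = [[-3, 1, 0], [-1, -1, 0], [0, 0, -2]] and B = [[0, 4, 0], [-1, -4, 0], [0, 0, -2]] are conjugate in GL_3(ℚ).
Yes.

Two matrices over a field are similar if and only if they have the same invariant factors.

Both A and B have characteristic polynomial (x + 2)^3 and minimal polynomial (x + 2)^2. Computing further, both have invariant factors x + 2, (x + 2)^2. Hence A and B are similar.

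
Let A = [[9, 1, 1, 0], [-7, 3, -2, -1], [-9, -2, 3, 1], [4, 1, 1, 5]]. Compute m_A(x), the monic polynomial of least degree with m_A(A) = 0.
m_A(x) = (x - 5)^2

The characteristic polynomial factors as (x - 5)^4. The minimal polynomial is ∏(x - λ)^{k_λ} where k_λ is the size of the largest Jordan block at λ.

For λ = 5: rank(A - 5I) = 2, and the largest Jordan block has size 2 (the smallest k with rank((A - 5I)^k) = rank((A - 5I)^(k+1))).

So m_A(x) = (x - 5)^2.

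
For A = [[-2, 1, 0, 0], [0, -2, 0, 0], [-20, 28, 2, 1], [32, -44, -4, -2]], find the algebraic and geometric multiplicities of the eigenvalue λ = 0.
algebraic multiplicity 2, geometric multiplicity 1

The characteristic polynomial is x^2(x + 2)^2, so the factor x appears with exponent 2: the algebraic multiplicity is 2.

rank(A) = 3, so the eigenspace has dimension 4 - 3 = 1: the geometric multiplicity is 1.

Since 1 < 2, A is not diagonalizable.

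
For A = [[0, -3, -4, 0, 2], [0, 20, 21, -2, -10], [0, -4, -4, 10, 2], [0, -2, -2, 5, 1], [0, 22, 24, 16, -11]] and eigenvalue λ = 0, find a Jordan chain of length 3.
We seek v_1 ∈ ker(A^3) \ ker(A^2), then set v_{i+1} = A v_i.

One such chain is v_1 = [[0, 0, 1, 0, 2]]^T, v_2 = [[0, 1, 0, 0, 2]]^T, v_3 = [[1, 0, 0, 0, 0]]^T. Check: A v_3 = [[0, 0, 0, 0, 0]]^T = 0.

v_1 = [[0, 0, 1, 0, 2]]^T, v_2 = [[0, 1, 0, 0, 2]]^T, v_3 = [[1, 0, 0, 0, 0]]^T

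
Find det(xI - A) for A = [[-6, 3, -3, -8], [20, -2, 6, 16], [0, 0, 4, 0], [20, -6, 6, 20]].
xI - A = [[x + 6, -3, 3, 8], [-20, x + 2, -6, -16], [0, 0, x - 4, 0], [-20, 6, -6, x - 20]].

Expanding det(xI - A) along the first row:
det(xI - A) = + (x + 6)·det([[x + 2, -6, -16], [0, x - 4, 0], [6, -6, x - 20]]) - (-3)·det([[-20, -6, -16], [0, x - 4, 0], [-20, -6, x - 20]]) + (3)·det([[-20, x + 2, -16], [0, 0, 0], [-20, 6, x - 20]]) - (8)·det([[-20, x + 2, -6], [0, 0, x - 4], [-20, 6, -6]]).

Evaluating gives χ_A(x) = x^4 - 16x^3 + 96x^2 - 256x + 256 = (x - 4)^4.

χ_A(x) = (x - 4)^4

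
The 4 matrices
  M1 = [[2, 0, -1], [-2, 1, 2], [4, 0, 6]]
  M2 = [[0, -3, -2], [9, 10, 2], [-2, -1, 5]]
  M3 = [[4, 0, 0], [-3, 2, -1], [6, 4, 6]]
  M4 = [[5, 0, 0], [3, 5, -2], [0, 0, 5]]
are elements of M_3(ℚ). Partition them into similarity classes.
4 classes: {M1}, {M2}, {M3}, {M4}

Characteristic polynomials: χ_{M1} = (x - 4)^2(x - 1), χ_{M2} = (x - 5)^3, χ_{M3} = (x - 4)^3, χ_{M4} = (x - 5)^3.

{M1}: invariant factors (x - 4)^2(x - 1).

{M2}: invariant factors (x - 5)^3.

{M3}: invariant factors x - 4, (x - 4)^2.

{M4}: invariant factors x - 5, (x - 5)^2.

Matrices are similar if and only if their invariant-factor lists agree; the partition into similarity classes is {M1}, {M2}, {M3}, {M4}.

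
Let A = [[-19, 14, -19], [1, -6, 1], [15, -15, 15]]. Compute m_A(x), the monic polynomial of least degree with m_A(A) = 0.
The characteristic polynomial factors as x(x + 5)^2. The minimal polynomial is ∏(x - λ)^{k_λ} where k_λ is the size of the largest Jordan block at λ.

For λ = -5: rank(A + 5I) = 2, and the largest Jordan block has size 2 (the smallest k with rank((A + 5I)^k) = rank((A + 5I)^(k+1))).
For λ = 0: rank(A) = 2, and the largest Jordan block has size 1 (the smallest k with rank(A^k) = rank(A^(k+1))).

So m_A(x) = x(x + 5)^2.

m_A(x) = x(x + 5)^2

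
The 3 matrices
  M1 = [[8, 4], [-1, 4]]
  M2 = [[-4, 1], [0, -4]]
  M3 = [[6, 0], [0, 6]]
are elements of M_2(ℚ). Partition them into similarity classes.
3 classes: {M1}, {M2}, {M3}

Characteristic polynomials: χ_{M1} = (x - 6)^2, χ_{M2} = (x + 4)^2, χ_{M3} = (x - 6)^2.

{M1}: invariant factors (x - 6)^2.

{M2}: invariant factors (x + 4)^2.

{M3}: invariant factors x - 6, x - 6.

Matrices are similar if and only if their invariant-factor lists agree; the partition into similarity classes is {M1}, {M2}, {M3}.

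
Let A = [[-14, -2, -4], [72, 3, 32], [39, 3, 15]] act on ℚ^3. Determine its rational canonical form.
The invariant factors of A (the non-unit diagonal entries of the Smith normal form of xI - A over ℚ[x]) are (x - 3)^2(x + 2), each dividing the next. The characteristic polynomial is their product, (x - 3)^2(x + 2).

The rational canonical form is the block-diagonal matrix of companion matrices C(f_i):
R = [[0, 0, -18], [1, 0, 3], [0, 1, 4]].

R = [[0, 0, -18], [1, 0, 3], [0, 1, 4]]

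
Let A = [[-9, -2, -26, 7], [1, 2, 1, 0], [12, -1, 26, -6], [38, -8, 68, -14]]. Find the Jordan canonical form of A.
J = [[-4, 0, 0, 0], [0, 3, 1, 0], [0, 0, 3, 1], [0, 0, 0, 3]]

The characteristic polynomial is det(xI - A) = (x - 3)^3(x + 4), so the eigenvalues are -4 (algebraic multiplicity 1), 3 (algebraic multiplicity 3).

For λ = -4: algebraic multiplicity 1 gives one 1×1 block.

For λ = 3: rank(A - 3I) = 3, rank((A - 3I)^2) = 2, rank((A - 3I)^3) = 1. The eigenspace has dimension 4 - 3 = 1, so there is 1 Jordan block; the rank sequence gives block sizes [3].

Assembling the blocks gives the Jordan form J above.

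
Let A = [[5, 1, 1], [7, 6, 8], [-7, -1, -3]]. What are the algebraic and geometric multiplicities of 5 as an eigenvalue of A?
The characteristic polynomial is (x - 5)^2(x + 2), so the factor x - 5 appears with exponent 2: the algebraic multiplicity is 2.

rank(A - 5I) = 2, so the eigenspace has dimension 3 - 2 = 1: the geometric multiplicity is 1.

Since 1 < 2, A is not diagonalizable.

algebraic multiplicity 2, geometric multiplicity 1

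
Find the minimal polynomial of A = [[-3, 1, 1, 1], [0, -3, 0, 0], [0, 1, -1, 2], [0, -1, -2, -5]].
m_A(x) = (x + 3)^2

The characteristic polynomial factors as (x + 3)^4. The minimal polynomial is ∏(x - λ)^{k_λ} where k_λ is the size of the largest Jordan block at λ.

For λ = -3: rank(A + 3I) = 2, and the largest Jordan block has size 2 (the smallest k with rank((A + 3I)^k) = rank((A + 3I)^(k+1))).

So m_A(x) = (x + 3)^2.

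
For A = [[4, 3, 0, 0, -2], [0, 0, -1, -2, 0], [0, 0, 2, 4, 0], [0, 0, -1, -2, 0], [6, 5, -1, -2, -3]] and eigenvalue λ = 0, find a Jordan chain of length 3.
We seek v_1 ∈ ker(A^3) \ ker(A^2), then set v_{i+1} = A v_i.

One such chain is v_1 = [[0, 0, 5, -3, 0]]^T, v_2 = [[0, 1, -2, 1, 1]]^T, v_3 = [[1, 0, 0, 0, 2]]^T. Check: A v_3 = [[0, 0, 0, 0, 0]]^T = 0.

v_1 = [[0, 0, 5, -3, 0]]^T, v_2 = [[0, 1, -2, 1, 1]]^T, v_3 = [[1, 0, 0, 0, 2]]^T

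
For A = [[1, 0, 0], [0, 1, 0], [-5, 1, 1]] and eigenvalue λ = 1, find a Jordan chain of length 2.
v_1 = [[0, 1, -2]]^T, v_2 = [[0, 0, 1]]^T

We seek v_1 ∈ ker((A - I)^2) \ ker(A - I), then set v_{i+1} = (A - I) v_i.

One such chain is v_1 = [[0, 1, -2]]^T, v_2 = [[0, 0, 1]]^T. Check: (A - I) v_2 = [[0, 0, 0]]^T = 0.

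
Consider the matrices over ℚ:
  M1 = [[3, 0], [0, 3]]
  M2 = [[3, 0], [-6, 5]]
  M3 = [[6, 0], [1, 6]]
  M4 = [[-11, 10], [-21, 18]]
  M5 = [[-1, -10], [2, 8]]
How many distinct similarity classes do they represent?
4 classes: {M1}, {M2}, {M3}, {M4, M5}

Characteristic polynomials: χ_{M1} = (x - 3)^2, χ_{M2} = (x - 5)(x - 3), χ_{M3} = (x - 6)^2, χ_{M4} = (x - 4)(x - 3), χ_{M5} = (x - 4)(x - 3).

{M1}: invariant factors x - 3, x - 3.

{M2}: invariant factors (x - 5)(x - 3).

{M3}: invariant factors (x - 6)^2.

{M4, M5}: invariant factors (x - 4)(x - 3).

Matrices are similar if and only if their invariant-factor lists agree; the partition into similarity classes is {M1}, {M2}, {M3}, {M4, M5}.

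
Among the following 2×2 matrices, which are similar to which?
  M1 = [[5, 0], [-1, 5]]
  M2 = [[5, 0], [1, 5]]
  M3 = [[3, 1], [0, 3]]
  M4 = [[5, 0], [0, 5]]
Characteristic polynomials: χ_{M1} = (x - 5)^2, χ_{M2} = (x - 5)^2, χ_{M3} = (x - 3)^2, χ_{M4} = (x - 5)^2.

{M1, M2}: invariant factors (x - 5)^2.

{M3}: invariant factors (x - 3)^2.

{M4}: invariant factors x - 5, x - 5.

Matrices are similar if and only if their invariant-factor lists agree; the partition into similarity classes is {M1, M2}, {M3}, {M4}.

3 classes: {M1, M2}, {M3}, {M4}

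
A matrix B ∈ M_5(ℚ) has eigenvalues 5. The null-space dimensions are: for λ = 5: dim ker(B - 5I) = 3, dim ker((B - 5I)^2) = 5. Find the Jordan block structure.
λ = 5: successive nullity increments [3, 2] count blocks of size ≥ k; block sizes are [2, 2, 1].

Jordan blocks: (5, 2), (5, 2), (5, 1)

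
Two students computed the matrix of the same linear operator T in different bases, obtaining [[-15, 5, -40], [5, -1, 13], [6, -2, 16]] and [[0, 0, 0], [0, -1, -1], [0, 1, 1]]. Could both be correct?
No.

Both have characteristic polynomial x^3, but the minimal polynomial of A is x^3 while the minimal polynomial of B is x^2. The minimal polynomial is a similarity invariant, so A and B are not similar.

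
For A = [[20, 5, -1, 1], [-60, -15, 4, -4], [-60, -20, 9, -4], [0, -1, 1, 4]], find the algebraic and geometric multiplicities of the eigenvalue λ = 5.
algebraic multiplicity 2, geometric multiplicity 2

The characteristic polynomial is (x - 5)^2(x - 4)^2, so the factor x - 5 appears with exponent 2: the algebraic multiplicity is 2.

rank(A - 5I) = 2, so the eigenspace has dimension 4 - 2 = 2: the geometric multiplicity is 2.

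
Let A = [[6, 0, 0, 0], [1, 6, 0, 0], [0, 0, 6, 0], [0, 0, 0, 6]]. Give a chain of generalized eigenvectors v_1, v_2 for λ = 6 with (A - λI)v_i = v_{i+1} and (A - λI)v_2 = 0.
We seek v_1 ∈ ker((A - 6I)^2) \ ker(A - 6I), then set v_{i+1} = (A - 6I) v_i.

One such chain is v_1 = [[1, -1, 0, 0]]^T, v_2 = [[0, 1, 0, 0]]^T. Check: (A - 6I) v_2 = [[0, 0, 0, 0]]^T = 0.

v_1 = [[1, -1, 0, 0]]^T, v_2 = [[0, 1, 0, 0]]^T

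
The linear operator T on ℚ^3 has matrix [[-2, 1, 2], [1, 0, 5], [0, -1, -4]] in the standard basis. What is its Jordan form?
The characteristic polynomial is det(xI - A) = (x + 2)^3, so the eigenvalues are -2 (algebraic multiplicity 3).

For λ = -2: rank(A + 2I) = 2, rank((A + 2I)^2) = 1, rank((A + 2I)^3) = 0. The eigenspace has dimension 3 - 2 = 1, so there is 1 Jordan block; the rank sequence gives block sizes [3].

Assembling the blocks gives the Jordan form J above.

J = [[-2, 1, 0], [0, -2, 1], [0, 0, -2]]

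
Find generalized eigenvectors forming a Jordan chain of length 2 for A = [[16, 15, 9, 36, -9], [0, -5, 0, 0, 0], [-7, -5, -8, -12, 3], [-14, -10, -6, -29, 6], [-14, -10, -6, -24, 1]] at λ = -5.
We seek v_1 ∈ ker((A + 5I)^2) \ ker(A + 5I), then set v_{i+1} = (A + 5I) v_i.

One such chain is v_1 = [[-1, 1, 2, 0, 1]]^T, v_2 = [[3, 0, -1, -2, -2]]^T. Check: (A + 5I) v_2 = [[0, 0, 0, 0, 0]]^T = 0.

v_1 = [[-1, 1, 2, 0, 1]]^T, v_2 = [[3, 0, -1, -2, -2]]^T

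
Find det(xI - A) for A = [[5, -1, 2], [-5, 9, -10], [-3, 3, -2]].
xI - A = [[x - 5, 1, -2], [5, x - 9, 10], [3, -3, x + 2]].

Expanding det(xI - A) along the first row:
det(xI - A) = + (x - 5)·det([[x - 9, 10], [-3, x + 2]]) - (1)·det([[5, 10], [3, x + 2]]) + (-2)·det([[5, x - 9], [3, -3]]).

Evaluating gives χ_A(x) = x^3 - 12x^2 + 48x - 64 = (x - 4)^3.

χ_A(x) = (x - 4)^3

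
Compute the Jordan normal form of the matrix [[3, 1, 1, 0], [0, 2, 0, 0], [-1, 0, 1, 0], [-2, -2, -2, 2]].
J = [[2, 1, 0, 0], [0, 2, 1, 0], [0, 0, 2, 0], [0, 0, 0, 2]]

The characteristic polynomial is det(xI - A) = (x - 2)^4, so the eigenvalues are 2 (algebraic multiplicity 4).

For λ = 2: rank(A - 2I) = 2, rank((A - 2I)^2) = 1, rank((A - 2I)^3) = 0. The eigenspace has dimension 4 - 2 = 2, so there are 2 Jordan blocks; the rank sequence gives block sizes [3, 1].

Assembling the blocks gives the Jordan form J above.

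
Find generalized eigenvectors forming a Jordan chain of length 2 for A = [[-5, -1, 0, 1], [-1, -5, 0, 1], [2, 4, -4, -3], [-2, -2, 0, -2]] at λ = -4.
v_1 = [[0, 1, -1, 1]]^T, v_2 = [[0, 0, 1, 0]]^T

We seek v_1 ∈ ker((A + 4I)^2) \ ker(A + 4I), then set v_{i+1} = (A + 4I) v_i.

One such chain is v_1 = [[0, 1, -1, 1]]^T, v_2 = [[0, 0, 1, 0]]^T. Check: (A + 4I) v_2 = [[0, 0, 0, 0]]^T = 0.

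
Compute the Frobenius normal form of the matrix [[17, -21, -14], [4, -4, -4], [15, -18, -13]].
The invariant factors of A (the non-unit diagonal entries of the Smith normal form of xI - A over ℚ[x]) are (x + 4)(x^2 - 4x + 1), each dividing the next. The characteristic polynomial is their product, (x + 4)(x^2 - 4x + 1).

The rational canonical form is the block-diagonal matrix of companion matrices C(f_i):
R = [[0, 0, -4], [1, 0, 15], [0, 1, 0]].

Note the characteristic polynomial does not split into linear factors over ℚ, so A has no Jordan form over ℚ; the rational canonical form exists over any field.

R = [[0, 0, -4], [1, 0, 15], [0, 1, 0]]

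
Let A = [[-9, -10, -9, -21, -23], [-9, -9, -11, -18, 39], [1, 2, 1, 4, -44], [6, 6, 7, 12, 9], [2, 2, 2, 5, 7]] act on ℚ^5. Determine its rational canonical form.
The invariant factors of A (the non-unit diagonal entries of the Smith normal form of xI - A over ℚ[x]) are x + 3, (x - 3)^2(x - 2)(x + 3), each dividing the next. The characteristic polynomial is their product, (x - 3)^2(x - 2)(x + 3)^2.

The rational canonical form is the block-diagonal matrix of companion matrices C(f_i):
R = [[-3, 0, 0, 0, 0], [0, 0, 0, 0, 54], [0, 1, 0, 0, -45], [0, 0, 1, 0, 3], [0, 0, 0, 1, 5]].

R = [[-3, 0, 0, 0, 0], [0, 0, 0, 0, 54], [0, 1, 0, 0, -45], [0, 0, 1, 0, 3], [0, 0, 0, 1, 5]]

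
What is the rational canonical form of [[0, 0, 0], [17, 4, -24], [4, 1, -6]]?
The invariant factors of A (the non-unit diagonal entries of the Smith normal form of xI - A over ℚ[x]) are x^2(x + 2), each dividing the next. The characteristic polynomial is their product, x^2(x + 2).

The rational canonical form is the block-diagonal matrix of companion matrices C(f_i):
R = [[0, 0, 0], [1, 0, 0], [0, 1, -2]].

R = [[0, 0, 0], [1, 0, 0], [0, 1, -2]]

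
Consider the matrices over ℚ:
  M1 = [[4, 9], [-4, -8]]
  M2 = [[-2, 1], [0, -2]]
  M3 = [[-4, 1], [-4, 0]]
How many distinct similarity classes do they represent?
1 class: {M1, M2, M3}

Characteristic polynomials: χ_{M1} = (x + 2)^2, χ_{M2} = (x + 2)^2, χ_{M3} = (x + 2)^2.

{M1, M2, M3}: invariant factors (x + 2)^2.

Matrices are similar if and only if their invariant-factor lists agree; the partition into similarity classes is {M1, M2, M3}.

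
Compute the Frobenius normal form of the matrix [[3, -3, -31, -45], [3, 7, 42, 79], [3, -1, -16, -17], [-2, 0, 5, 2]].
The invariant factors of A (the non-unit diagonal entries of the Smith normal form of xI - A over ℚ[x]) are x + 4, (x - 2)^2(x + 4), each dividing the next. The characteristic polynomial is their product, (x - 2)^2(x + 4)^2.

The rational canonical form is the block-diagonal matrix of companion matrices C(f_i):
R = [[-4, 0, 0, 0], [0, 0, 0, -16], [0, 1, 0, 12], [0, 0, 1, 0]].

R = [[-4, 0, 0, 0], [0, 0, 0, -16], [0, 1, 0, 12], [0, 0, 1, 0]]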